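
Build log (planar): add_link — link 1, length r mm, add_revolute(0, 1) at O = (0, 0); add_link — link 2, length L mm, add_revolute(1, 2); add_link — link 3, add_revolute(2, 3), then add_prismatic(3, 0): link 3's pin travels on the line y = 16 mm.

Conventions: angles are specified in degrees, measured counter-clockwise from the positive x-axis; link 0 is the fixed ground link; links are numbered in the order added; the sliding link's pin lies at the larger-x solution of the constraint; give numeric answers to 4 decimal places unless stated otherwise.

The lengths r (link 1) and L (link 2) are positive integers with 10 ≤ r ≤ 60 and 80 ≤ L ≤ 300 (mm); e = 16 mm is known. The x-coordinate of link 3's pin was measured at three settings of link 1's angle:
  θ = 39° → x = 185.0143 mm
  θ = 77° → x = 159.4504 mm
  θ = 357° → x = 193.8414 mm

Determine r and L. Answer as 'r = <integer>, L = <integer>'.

constraint per measurement: (x − r cos θ)² + (r sin θ − e)² = L²
subtracting the θ₁ and θ₂ equations cancels the r² and L² terms:
r = (x₁² − x₂²) / (2[(x₁cos θ₁ + e sin θ₁) − (x₂cos θ₂ + e sin θ₂)]) = 43.0000 → r = 43
L² = (x₁ − r cos θ₁)² + (r sin θ₁ − e)² = 23103.9984 → L = 152.0000 → L = 152
check at θ₃=357°: x = 193.8414 (printed 193.8414) ✓

r = 43, L = 152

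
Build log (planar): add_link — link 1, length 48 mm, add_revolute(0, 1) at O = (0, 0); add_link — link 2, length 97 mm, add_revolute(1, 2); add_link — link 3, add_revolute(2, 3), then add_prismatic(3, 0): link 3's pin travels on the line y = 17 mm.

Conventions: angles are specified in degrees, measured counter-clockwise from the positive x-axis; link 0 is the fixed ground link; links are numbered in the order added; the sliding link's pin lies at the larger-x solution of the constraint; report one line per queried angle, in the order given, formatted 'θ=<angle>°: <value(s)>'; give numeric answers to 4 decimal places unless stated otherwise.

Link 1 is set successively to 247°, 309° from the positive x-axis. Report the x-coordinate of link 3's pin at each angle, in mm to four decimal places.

geometry: r = 48 mm, L = 97 mm, e = 17 mm
θ=247°: crank pin P = (r cos θ, r sin θ) = (-18.755094, -44.184233)
θ=247°: h = r sin θ − e = -44.184233 − 17 = -61.184233
θ=247°: x = r cos θ + √(L² − h²) = -18.755094 + 75.269447 = 56.514353
θ=309°: crank pin P = (r cos θ, r sin θ) = (30.207379, -37.303006)
θ=309°: h = r sin θ − e = -37.303006 − 17 = -54.303006
θ=309°: x = r cos θ + √(L² − h²) = 30.207379 + 80.375267 = 110.582646

θ=247°: 56.5144
θ=309°: 110.5826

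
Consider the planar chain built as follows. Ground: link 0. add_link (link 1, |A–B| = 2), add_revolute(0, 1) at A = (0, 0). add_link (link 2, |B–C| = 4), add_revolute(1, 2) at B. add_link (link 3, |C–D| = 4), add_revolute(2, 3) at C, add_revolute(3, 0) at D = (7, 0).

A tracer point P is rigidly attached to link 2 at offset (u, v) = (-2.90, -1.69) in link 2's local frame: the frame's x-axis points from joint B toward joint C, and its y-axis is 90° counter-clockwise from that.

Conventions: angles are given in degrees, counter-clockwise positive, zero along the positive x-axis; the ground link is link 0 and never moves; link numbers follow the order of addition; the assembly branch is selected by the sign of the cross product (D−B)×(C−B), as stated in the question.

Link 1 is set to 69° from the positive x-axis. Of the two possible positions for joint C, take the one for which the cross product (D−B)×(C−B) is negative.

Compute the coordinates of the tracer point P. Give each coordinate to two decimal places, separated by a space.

A=(0,0), D=(7.00,0)
B = A + 2.00·(cos69°, sin69°) = (0.7167, 1.8672)
|BD| = 6.5548
circle(B,4.00) ∩ circle(D,4.00): a=3.2774, h=2.2932
  candidates: C₊=(4.5116,3.1317) cross=15.031; C₋=(3.2052,-1.2646) cross=-15.031
  branch - wants cross < 0 → take C=(3.2052,-1.2646) (cross=-15.031)
ex = (C−B)/|BC| = (0.6221,-0.7829); ey = (0.7829,0.6221)
P = B + -2.90·ex + -1.69·ey = (-2.4105,3.0863)

-2.41 3.09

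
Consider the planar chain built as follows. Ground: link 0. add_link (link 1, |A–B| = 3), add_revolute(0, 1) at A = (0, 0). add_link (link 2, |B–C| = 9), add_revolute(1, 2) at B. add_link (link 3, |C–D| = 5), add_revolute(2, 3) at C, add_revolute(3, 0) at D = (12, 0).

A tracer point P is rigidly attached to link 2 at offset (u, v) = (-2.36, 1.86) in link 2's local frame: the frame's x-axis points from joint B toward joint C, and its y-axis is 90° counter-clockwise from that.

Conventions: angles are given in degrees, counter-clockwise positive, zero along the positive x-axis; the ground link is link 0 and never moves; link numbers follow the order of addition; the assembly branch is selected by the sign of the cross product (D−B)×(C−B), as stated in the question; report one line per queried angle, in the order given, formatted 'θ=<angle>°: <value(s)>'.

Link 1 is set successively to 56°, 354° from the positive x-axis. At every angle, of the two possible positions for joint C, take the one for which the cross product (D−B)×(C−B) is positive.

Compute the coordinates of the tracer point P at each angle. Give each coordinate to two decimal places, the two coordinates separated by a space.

A=(0,0), D=(12.00,0)
θ=56°: B = A + 3.00·(cos56°, sin56°) = (1.6776, 2.4871)
θ=56°: |BD| = 10.6178
θ=56°: circle(B,9.00) ∩ circle(D,5.00): a=7.9460, h=4.2263
θ=56°:   candidates: C₊=(10.3925,4.7345) cross=44.874; C₋=(8.4125,-3.4828) cross=-44.874
θ=56°:   branch + wants cross > 0 → take C=(10.3925,4.7345) (cross=44.874)
θ=56°: ex = (C−B)/|BC| = (0.9683,0.2497); ey = (-0.2497,0.9683)
θ=56°: P = B + -2.36·ex + 1.86·ey = (-1.0721,3.6989)
θ=354°: B = A + 3.00·(cos354°, sin354°) = (2.9836, -0.3136)
θ=354°: |BD| = 9.0219
θ=354°: circle(B,9.00) ∩ circle(D,5.00): a=7.6145, h=4.7978
θ=354°:   candidates: C₊=(10.4267,4.7460) cross=43.286; C₋=(10.7602,-4.8439) cross=-43.286
θ=354°:   branch + wants cross > 0 → take C=(10.4267,4.7460) (cross=43.286)
θ=354°: ex = (C−B)/|BC| = (0.8270,0.5622); ey = (-0.5622,0.8270)
θ=354°: P = B + -2.36·ex + 1.86·ey = (-0.0138,-0.1021)

θ=56°: -1.07 3.70
θ=354°: -0.01 -0.10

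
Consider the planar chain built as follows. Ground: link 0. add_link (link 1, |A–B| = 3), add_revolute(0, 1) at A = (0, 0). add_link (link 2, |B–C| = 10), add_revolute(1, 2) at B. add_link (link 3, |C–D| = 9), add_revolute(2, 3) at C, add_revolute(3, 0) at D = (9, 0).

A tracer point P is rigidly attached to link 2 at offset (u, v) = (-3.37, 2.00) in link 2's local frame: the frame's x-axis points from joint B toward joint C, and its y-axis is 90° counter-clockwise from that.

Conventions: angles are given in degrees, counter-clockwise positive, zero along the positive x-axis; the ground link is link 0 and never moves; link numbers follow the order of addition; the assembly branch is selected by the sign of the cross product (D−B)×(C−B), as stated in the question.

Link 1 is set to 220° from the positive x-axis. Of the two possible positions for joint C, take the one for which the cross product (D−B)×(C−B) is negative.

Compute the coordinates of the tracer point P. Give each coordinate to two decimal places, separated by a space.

A=(0,0), D=(9.00,0)
B = A + 3.00·(cos220°, sin220°) = (-2.2981, -1.9284)
|BD| = 11.4615
circle(B,10.00) ∩ circle(D,9.00): a=6.5596, h=7.5479
  candidates: C₊=(2.8981,6.6156) cross=86.511; C₋=(5.4379,-8.2651) cross=-86.511
  branch - wants cross < 0 → take C=(5.4379,-8.2651) (cross=-86.511)
ex = (C−B)/|BC| = (0.7736,-0.6337); ey = (0.6337,0.7736)
P = B + -3.37·ex + 2.00·ey = (-3.6378,1.7543)

-3.64 1.75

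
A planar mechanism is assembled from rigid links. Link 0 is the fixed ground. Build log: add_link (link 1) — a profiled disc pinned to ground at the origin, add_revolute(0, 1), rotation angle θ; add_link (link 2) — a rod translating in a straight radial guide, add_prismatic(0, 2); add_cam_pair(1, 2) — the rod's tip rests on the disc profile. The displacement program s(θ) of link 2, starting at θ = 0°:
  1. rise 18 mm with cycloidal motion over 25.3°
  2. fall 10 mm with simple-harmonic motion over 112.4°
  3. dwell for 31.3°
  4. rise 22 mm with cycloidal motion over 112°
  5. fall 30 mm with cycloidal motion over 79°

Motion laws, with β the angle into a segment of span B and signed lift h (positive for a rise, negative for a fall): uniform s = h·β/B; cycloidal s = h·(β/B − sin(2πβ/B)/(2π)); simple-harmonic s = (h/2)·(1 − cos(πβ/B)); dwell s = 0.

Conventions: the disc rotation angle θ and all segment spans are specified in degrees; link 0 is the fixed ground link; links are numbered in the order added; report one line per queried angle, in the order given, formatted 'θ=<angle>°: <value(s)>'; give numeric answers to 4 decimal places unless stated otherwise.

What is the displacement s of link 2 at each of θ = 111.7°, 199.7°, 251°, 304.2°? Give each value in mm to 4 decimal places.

seg 1 [0°–25.3°] cycloidal, h=18: full span → s += 18 → s = 18.0000
seg 2 [25.3°–137.7°] simple-harmonic, h=-10: θ=111.7° here. β=86.4, B=112.4. -10/2·(1 − cos(π·0.7687)) = -8.7368 → s = 9.2632
seg 2 [25.3°–137.7°] simple-harmonic, h=-10: full span → s += -10 → s = 8.0000
seg 3 [137.7°–169°] dwell: s stays 8.0000
seg 4 [169°–281°] cycloidal, h=22: θ=199.7° here. β=30.7, B=112. 22·(0.2741 − sin(2π·0.2741)/(2π)) = 2.5690 → s = 10.5690
seg 4 [169°–281°] cycloidal, h=22: θ=251° here. β=82, B=112. 22·(0.7321 − sin(2π·0.7321)/(2π)) = 19.5865 → s = 27.5865
seg 4 [169°–281°] cycloidal, h=22: full span → s += 22 → s = 30.0000
seg 5 [281°–360°] cycloidal, h=-30: θ=304.2° here. β=23.2, B=79. -30·(0.2937 − sin(2π·0.2937)/(2π)) = -4.2141 → s = 25.7859

θ=111.7°: 9.2632
θ=199.7°: 10.5690
θ=251°: 27.5865
θ=304.2°: 25.7859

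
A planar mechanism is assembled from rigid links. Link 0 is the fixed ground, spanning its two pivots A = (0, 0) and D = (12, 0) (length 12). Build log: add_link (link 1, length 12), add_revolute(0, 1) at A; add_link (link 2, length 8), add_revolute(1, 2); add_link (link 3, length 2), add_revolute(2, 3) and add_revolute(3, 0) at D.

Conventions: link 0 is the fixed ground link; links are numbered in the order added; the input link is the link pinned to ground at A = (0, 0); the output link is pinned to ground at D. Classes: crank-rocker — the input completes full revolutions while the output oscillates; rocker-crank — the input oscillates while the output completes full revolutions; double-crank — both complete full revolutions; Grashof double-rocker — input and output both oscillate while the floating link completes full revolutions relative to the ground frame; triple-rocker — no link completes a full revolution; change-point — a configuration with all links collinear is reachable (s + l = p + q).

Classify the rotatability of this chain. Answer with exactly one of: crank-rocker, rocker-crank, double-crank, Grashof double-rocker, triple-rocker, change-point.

lengths: ground=12, input=12, coupler=8, output=2
sorted: s=2 (shortest), l=12 (longest), p+q=20
s + l = 14 vs p + q = 20
s + l < p + q (Grashof) with shortest = output link → rocker-crank

rocker-crank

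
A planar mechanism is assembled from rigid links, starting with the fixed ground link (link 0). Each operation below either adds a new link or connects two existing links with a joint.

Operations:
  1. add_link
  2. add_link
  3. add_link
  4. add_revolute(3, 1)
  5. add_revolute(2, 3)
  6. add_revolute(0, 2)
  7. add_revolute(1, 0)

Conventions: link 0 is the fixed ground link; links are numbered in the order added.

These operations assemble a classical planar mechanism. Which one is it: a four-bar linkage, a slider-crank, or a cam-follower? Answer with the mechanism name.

links: 4 (incl. ground); joints: 4 revolute, 0 prismatic, 0 higher (cam) pair, forming one closed loop
4 links in a single 4R loop → four-bar linkage

four-bar linkage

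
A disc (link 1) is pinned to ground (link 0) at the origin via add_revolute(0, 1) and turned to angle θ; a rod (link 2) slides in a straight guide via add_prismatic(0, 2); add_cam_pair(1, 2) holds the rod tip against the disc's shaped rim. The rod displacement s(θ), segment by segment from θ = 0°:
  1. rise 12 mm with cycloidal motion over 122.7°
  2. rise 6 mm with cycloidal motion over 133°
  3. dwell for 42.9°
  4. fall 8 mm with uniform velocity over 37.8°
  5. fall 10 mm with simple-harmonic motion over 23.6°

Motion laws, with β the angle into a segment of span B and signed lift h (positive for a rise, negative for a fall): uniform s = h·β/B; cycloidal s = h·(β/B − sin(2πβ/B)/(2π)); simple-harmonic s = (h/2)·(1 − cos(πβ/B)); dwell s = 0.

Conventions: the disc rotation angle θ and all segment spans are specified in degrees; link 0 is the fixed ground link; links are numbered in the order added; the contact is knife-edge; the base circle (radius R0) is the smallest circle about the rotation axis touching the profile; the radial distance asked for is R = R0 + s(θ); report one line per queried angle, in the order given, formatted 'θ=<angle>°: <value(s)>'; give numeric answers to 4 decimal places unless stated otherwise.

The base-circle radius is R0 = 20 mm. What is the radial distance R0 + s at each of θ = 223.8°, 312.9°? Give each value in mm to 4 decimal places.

segment 1 (0° to 122.7°, cycloidal, h = 12) is passed completely: s = 0.0000 + (12) = 12.0000
θ = 223.8° falls in segment 2 (122.7° to 255.7°, cycloidal, h = 6): β = 223.8 − 122.7 = 101.1°, B = 133°; Δs = 6·(0.7602 − sin(2π·0.7602)/(2π)) = 5.5139; s = 12.0000 + 5.5139 = 17.5139
segment 2 (122.7° to 255.7°, cycloidal, h = 6) is passed completely: s = 12.0000 + (6) = 18.0000
segment 3 (255.7° to 298.6°, dwell): s unchanged at 18.0000
θ = 312.9° falls in segment 4 (298.6° to 336.4°, uniform, h = -8): β = 312.9 − 298.6 = 14.3°, B = 37.8°; Δs = -8·14.3/37.8 = -3.0265; s = 18.0000 − 3.0265 = 14.9735
θ=223.8°: R = R0 + s = 20 + 17.5139 = 37.5139
θ=312.9°: R = R0 + s = 20 + 14.9735 = 34.9735

θ=223.8°: 37.5139
θ=312.9°: 34.9735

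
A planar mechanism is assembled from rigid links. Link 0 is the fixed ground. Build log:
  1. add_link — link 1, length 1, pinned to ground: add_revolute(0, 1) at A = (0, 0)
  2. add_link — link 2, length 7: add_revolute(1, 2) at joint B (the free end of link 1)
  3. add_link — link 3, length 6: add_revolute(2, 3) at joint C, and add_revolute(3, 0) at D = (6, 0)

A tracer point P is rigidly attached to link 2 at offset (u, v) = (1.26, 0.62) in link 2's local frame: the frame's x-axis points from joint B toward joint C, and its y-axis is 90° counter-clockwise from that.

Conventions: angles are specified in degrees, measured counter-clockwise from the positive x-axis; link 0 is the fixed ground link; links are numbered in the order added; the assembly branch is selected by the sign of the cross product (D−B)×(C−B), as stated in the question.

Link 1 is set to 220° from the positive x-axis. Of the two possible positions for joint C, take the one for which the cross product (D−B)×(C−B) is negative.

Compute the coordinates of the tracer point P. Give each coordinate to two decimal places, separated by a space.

A=(0,0), D=(6.00,0)
B = A + 1.00·(cos220°, sin220°) = (-0.7660, -0.6428)
|BD| = 6.7965
circle(B,7.00) ∩ circle(D,6.00): a=4.3546, h=5.4806
  candidates: C₊=(3.0507,5.2251) cross=37.249; C₋=(4.0874,-5.6870) cross=-37.249
  branch - wants cross < 0 → take C=(4.0874,-5.6870) (cross=-37.249)
ex = (C−B)/|BC| = (0.6933,-0.7206); ey = (0.7206,0.6933)
P = B + 1.26·ex + 0.62·ey = (0.5543,-1.1209)

0.55 -1.12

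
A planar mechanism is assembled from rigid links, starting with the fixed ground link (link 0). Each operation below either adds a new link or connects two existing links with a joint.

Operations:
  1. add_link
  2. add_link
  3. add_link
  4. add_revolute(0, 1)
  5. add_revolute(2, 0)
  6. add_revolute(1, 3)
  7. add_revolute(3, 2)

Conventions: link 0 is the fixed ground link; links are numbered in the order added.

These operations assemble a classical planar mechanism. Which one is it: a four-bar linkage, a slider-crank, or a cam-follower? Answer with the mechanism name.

links: 4 (incl. ground); joints: 4 revolute, 0 prismatic, 0 higher (cam) pair, forming one closed loop
4 links in a single 4R loop → four-bar linkage

four-bar linkage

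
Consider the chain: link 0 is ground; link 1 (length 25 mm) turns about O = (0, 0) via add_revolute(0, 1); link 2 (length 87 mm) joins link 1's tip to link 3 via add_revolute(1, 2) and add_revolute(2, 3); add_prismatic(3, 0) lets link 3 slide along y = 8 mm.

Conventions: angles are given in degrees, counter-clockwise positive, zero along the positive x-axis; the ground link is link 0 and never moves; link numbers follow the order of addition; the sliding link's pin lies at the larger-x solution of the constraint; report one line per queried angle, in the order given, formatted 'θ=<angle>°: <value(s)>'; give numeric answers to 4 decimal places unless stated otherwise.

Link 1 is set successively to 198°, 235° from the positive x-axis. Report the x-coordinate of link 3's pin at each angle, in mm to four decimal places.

geometry: r = 25 mm, L = 87 mm, e = 8 mm
θ=198°: crank pin P = (r cos θ, r sin θ) = (-23.776413, -7.725425)
θ=198°: h = r sin θ − e = -7.725425 − 8 = -15.725425
θ=198°: x = r cos θ + √(L² − h²) = -23.776413 + 85.566997 = 61.790584
θ=235°: crank pin P = (r cos θ, r sin θ) = (-14.339411, -20.478801)
θ=235°: h = r sin θ − e = -20.478801 − 8 = -28.478801
θ=235°: x = r cos θ + √(L² − h²) = -14.339411 + 82.206800 = 67.867389

θ=198°: 61.7906
θ=235°: 67.8674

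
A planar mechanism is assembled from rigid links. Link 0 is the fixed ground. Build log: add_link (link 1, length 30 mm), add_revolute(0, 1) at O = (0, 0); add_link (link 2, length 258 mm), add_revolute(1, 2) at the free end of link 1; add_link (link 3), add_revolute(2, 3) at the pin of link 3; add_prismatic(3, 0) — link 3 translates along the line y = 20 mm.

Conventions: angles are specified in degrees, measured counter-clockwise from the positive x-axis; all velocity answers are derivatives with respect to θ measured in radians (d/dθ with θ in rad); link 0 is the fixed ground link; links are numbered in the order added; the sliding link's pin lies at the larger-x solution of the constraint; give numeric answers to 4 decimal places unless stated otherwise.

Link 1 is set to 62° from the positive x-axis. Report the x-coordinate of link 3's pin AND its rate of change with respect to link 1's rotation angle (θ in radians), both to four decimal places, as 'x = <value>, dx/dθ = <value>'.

geometry: r = 30 mm, L = 258 mm, e = 20 mm
crank pin P = (r cos θ, r sin θ) = (14.084147, 26.488428)
h = r sin θ − e = 26.488428 − 20 = 6.488428
x = r cos θ + √(L² − h²) = 14.084147 + 257.918399 = 272.002545
dx/dθ = −r sin θ − h·r cos θ/√(L² − h²) (θ in radians; h = 6.488428) = -26.842741

x = 272.0025, dx/dθ = -26.8427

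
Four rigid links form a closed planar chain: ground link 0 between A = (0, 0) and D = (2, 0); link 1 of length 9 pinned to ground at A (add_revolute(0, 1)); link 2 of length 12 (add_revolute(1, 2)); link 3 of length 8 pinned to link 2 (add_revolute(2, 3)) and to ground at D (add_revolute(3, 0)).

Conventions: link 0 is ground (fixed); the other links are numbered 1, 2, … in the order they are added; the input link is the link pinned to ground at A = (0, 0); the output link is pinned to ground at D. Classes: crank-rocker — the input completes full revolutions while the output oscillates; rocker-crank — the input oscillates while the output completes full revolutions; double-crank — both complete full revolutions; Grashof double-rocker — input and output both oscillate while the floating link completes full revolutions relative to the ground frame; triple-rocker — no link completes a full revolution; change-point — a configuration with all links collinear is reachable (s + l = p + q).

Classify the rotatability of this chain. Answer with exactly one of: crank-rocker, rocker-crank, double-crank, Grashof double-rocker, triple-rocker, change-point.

lengths: ground=2, input=9, coupler=12, output=8
sorted: s=2 (shortest), l=12 (longest), p+q=17
s + l = 14 vs p + q = 17
s + l < p + q (Grashof) with shortest = ground link → double-crank

double-crank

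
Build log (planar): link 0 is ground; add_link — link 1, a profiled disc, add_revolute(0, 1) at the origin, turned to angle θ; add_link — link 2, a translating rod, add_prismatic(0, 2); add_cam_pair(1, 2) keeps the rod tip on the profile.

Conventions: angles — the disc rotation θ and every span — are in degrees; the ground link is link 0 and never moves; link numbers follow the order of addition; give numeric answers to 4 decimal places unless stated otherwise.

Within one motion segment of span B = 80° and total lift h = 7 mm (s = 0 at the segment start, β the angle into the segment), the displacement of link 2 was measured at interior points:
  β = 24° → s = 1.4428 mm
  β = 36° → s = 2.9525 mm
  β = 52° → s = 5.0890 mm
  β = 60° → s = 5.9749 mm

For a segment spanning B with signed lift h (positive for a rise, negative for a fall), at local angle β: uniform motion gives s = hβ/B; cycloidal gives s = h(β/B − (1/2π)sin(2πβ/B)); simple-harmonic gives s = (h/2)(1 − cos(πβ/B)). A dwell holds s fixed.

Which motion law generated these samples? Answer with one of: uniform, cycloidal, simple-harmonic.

candidates at β/B = r: uniform s = h·r (linear in β); cycloidal s = h·(r − sin(2πr)/(2π)); simple-harmonic s = (h/2)(1 − cos(πr))
β=24°: printed 1.4428 | uniform 2.1000, cycloidal 1.0404, simple-harmonic 1.4428
β=36°: printed 2.9525 | uniform 3.1500, cycloidal 2.8057, simple-harmonic 2.9525
β=52°: printed 5.0890 | uniform 4.5500, cycloidal 5.4513, simple-harmonic 5.0890
β=60°: printed 5.9749 | uniform 5.2500, cycloidal 6.3641, simple-harmonic 5.9749
only one law matches every sample → simple-harmonic

simple-harmonic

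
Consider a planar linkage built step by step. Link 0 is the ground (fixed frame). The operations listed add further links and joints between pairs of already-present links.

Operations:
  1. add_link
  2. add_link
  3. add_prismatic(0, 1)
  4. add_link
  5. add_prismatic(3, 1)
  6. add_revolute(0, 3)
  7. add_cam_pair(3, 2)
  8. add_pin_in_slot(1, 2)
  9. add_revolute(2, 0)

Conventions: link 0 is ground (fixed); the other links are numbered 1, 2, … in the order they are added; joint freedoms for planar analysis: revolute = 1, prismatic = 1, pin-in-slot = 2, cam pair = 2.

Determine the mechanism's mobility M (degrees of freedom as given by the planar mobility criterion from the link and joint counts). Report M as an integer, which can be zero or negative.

link 0 = ground. State L|J1|J2 = 1|0|0
+link1  2|0|0
+link2  3|0|0
P(0,1) f=1→J1  3|1|0
+link3  4|1|0
P(3,1) f=1→J1  4|2|0
R(0,3) f=1→J1  4|3|0
C(3,2) f=2→J2  4|3|1
PS(1,2) f=2→J2  4|3|2
R(2,0) f=1→J1  4|4|2
M = 3(4−1)−2·4−2 = 9−8−2 = -1

M = -1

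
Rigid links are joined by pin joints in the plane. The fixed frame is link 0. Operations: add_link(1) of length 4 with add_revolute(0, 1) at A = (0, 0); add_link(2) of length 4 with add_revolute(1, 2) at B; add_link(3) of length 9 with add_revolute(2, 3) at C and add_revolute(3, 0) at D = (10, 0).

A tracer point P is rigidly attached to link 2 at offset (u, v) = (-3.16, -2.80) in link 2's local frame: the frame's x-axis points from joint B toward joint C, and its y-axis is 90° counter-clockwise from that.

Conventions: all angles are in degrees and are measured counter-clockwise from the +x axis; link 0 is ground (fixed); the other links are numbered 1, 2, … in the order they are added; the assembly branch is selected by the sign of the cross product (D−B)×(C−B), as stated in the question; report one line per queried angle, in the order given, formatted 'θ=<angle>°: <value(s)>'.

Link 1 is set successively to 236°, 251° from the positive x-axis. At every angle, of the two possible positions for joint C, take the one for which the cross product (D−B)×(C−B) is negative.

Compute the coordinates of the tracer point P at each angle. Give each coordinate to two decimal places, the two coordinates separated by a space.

A=(0,0), D=(10.00,0)
θ=236°: B = A + 4.00·(cos236°, sin236°) = (-2.2368, -3.3162)
θ=236°: |BD| = 12.6781
θ=236°: circle(B,4.00) ∩ circle(D,9.00): a=3.7756, h=1.3209
θ=236°:   candidates: C₊=(1.0619,-1.0537) cross=16.747; C₋=(1.7529,-3.6035) cross=-16.747
θ=236°:   branch - wants cross < 0 → take C=(1.7529,-3.6035) (cross=-16.747)
θ=236°: ex = (C−B)/|BC| = (0.9974,-0.0718); ey = (0.0718,0.9974)
θ=236°: P = B + -3.16·ex + -2.80·ey = (-5.5898,-5.8819)
θ=251°: B = A + 4.00·(cos251°, sin251°) = (-1.3023, -3.7821)
θ=251°: |BD| = 11.9183
θ=251°: circle(B,4.00) ∩ circle(D,9.00): a=3.2322, h=2.3564
θ=251°:   candidates: C₊=(1.0151,-0.5218) cross=28.084; C₋=(2.5107,-4.9910) cross=-28.084
θ=251°:   branch - wants cross < 0 → take C=(2.5107,-4.9910) (cross=-28.084)
θ=251°: ex = (C−B)/|BC| = (0.9532,-0.3022); ey = (0.3022,0.9532)
θ=251°: P = B + -3.16·ex + -2.80·ey = (-5.1607,-5.4961)

θ=236°: -5.59 -5.88
θ=251°: -5.16 -5.50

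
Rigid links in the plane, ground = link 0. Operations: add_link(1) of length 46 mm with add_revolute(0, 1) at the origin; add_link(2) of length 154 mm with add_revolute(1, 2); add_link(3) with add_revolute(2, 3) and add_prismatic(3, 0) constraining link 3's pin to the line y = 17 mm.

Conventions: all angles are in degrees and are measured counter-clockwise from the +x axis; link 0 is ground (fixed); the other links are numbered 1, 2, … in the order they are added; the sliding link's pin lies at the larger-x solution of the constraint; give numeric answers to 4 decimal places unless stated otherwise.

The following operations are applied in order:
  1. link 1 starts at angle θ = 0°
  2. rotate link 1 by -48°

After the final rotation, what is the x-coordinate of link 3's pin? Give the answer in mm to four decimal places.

geometry: r = 46 mm, L = 154 mm, e = 17 mm; θ starts at 0°
rotate link 1 by -48°: θ ← 0° -48° = -48°
crank pin P = (r cos θ, r sin θ) = (30.780008, -34.184662)
h = r sin θ − e = -34.184662 − 17 = -51.184662
x = r cos θ + √(L² − h²) = 30.780008 + 145.245070 = 176.025078

176.0251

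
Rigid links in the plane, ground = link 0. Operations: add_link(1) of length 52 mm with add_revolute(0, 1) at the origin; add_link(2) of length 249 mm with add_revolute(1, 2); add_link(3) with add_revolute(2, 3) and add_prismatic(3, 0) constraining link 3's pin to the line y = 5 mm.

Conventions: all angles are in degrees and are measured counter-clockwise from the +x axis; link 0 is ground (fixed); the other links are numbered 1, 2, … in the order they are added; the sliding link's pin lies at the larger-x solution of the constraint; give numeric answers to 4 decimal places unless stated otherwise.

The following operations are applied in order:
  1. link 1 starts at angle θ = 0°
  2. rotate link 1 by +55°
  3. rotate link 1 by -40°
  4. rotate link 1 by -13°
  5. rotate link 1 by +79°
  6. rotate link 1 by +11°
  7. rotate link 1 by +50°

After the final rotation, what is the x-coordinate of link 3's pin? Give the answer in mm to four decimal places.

geometry: r = 52 mm, L = 249 mm, e = 5 mm; θ starts at 0°
rotate link 1 by +55°: θ ← 0° +55° = 55°
rotate link 1 by -40°: θ ← 55° -40° = 15°
rotate link 1 by -13°: θ ← 15° -13° = 2°
rotate link 1 by +79°: θ ← 2° +79° = 81°
rotate link 1 by +11°: θ ← 81° +11° = 92°
rotate link 1 by +50°: θ ← 92° +50° = 142°
crank pin P = (r cos θ, r sin θ) = (-40.976559, 32.014397)
h = r sin θ − e = 32.014397 − 5 = 27.014397
x = r cos θ + √(L² − h²) = -40.976559 + 247.530245 = 206.553686

206.5537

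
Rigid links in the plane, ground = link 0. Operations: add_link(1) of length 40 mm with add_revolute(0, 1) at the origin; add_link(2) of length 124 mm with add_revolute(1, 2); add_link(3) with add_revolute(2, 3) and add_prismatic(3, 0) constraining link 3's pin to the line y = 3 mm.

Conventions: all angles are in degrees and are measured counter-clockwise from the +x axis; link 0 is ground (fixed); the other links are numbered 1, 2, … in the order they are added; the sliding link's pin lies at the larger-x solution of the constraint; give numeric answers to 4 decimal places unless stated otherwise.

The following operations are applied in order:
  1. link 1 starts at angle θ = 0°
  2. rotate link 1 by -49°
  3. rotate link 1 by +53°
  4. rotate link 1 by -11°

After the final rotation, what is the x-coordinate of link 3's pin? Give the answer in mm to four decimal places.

geometry: r = 40 mm, L = 124 mm, e = 3 mm; θ starts at 0°
rotate link 1 by -49°: θ ← 0° -49° = -49°
rotate link 1 by +53°: θ ← -49° +53° = 4°
rotate link 1 by -11°: θ ← 4° -11° = -7°
crank pin P = (r cos θ, r sin θ) = (39.701846, -4.874774)
h = r sin θ − e = -4.874774 − 3 = -7.874774
x = r cos θ + √(L² − h²) = 39.701846 + 123.749699 = 163.451545

163.4515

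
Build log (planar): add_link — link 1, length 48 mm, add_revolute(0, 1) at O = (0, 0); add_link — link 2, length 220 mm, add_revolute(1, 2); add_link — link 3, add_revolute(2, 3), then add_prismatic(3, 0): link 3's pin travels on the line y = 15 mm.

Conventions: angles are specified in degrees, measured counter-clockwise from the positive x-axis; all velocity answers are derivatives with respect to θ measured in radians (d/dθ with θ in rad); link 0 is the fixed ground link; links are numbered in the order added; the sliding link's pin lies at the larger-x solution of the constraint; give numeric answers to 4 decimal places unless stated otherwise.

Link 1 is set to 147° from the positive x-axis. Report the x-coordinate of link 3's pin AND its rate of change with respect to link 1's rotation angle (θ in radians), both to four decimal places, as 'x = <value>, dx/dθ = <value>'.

geometry: r = 48 mm, L = 220 mm, e = 15 mm
crank pin P = (r cos θ, r sin θ) = (-40.256187, 26.142674)
h = r sin θ − e = 26.142674 − 15 = 11.142674
x = r cos θ + √(L² − h²) = -40.256187 + 219.717639 = 179.461452
dx/dθ = −r sin θ − h·r cos θ/√(L² − h²) (θ in radians; h = 11.142674) = -24.101137

x = 179.4615, dx/dθ = -24.1011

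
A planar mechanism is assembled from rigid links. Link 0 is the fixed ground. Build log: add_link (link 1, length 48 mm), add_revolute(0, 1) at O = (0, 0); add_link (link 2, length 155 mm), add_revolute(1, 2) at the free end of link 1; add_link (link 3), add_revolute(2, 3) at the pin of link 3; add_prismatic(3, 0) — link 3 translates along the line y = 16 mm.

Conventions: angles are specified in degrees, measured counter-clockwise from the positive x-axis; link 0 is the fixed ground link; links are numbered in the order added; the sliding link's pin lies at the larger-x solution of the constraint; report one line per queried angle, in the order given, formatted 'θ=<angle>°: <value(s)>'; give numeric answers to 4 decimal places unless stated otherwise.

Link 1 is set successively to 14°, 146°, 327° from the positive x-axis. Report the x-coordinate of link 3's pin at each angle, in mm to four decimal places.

geometry: r = 48 mm, L = 155 mm, e = 16 mm
θ=14°: crank pin P = (r cos θ, r sin θ) = (46.574195, 11.612251)
θ=14°: h = r sin θ − e = 11.612251 − 16 = -4.387749
θ=14°: x = r cos θ + √(L² − h²) = 46.574195 + 154.937883 = 201.512078
θ=146°: crank pin P = (r cos θ, r sin θ) = (-39.793803, 26.841259)
θ=146°: h = r sin θ − e = 26.841259 − 16 = 10.841259
θ=146°: x = r cos θ + √(L² − h²) = -39.793803 + 154.620397 = 114.826593
θ=327°: crank pin P = (r cos θ, r sin θ) = (40.256187, -26.142674)
θ=327°: h = r sin θ − e = -26.142674 − 16 = -42.142674
θ=327°: x = r cos θ + √(L² − h²) = 40.256187 + 149.160970 = 189.417158

θ=14°: 201.5121
θ=146°: 114.8266
θ=327°: 189.4172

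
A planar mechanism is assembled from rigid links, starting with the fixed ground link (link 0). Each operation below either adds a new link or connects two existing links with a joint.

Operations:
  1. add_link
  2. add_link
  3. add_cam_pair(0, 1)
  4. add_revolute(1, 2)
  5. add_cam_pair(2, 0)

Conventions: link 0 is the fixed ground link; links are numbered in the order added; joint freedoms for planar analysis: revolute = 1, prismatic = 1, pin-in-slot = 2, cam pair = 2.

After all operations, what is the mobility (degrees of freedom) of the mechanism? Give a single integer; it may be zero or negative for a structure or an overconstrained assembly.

link 0 = ground. State L|J1|J2 = 1|0|0
+link1  2|0|0
+link2  3|0|0
C(0,1) f=2→J2  3|0|1
R(1,2) f=1→J1  3|1|1
C(2,0) f=2→J2  3|1|2
M = 3(3−1)−2·1−2 = 6−2−2 = 2

M = 2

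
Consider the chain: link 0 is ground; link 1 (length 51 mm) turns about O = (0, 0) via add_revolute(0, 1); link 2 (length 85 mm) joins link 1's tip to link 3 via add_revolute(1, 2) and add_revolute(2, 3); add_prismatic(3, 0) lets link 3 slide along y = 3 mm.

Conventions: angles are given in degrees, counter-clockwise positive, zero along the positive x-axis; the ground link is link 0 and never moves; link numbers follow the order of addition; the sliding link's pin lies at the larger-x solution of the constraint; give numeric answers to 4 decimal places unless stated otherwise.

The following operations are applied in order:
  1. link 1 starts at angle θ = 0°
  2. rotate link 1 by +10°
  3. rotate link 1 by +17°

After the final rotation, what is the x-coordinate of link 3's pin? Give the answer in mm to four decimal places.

geometry: r = 51 mm, L = 85 mm, e = 3 mm; θ starts at 0°
rotate link 1 by +10°: θ ← 0° +10° = 10°
rotate link 1 by +17°: θ ← 10° +17° = 27°
crank pin P = (r cos θ, r sin θ) = (45.441333, 23.153515)
h = r sin θ − e = 23.153515 − 3 = 20.153515
x = r cos θ + √(L² − h²) = 45.441333 + 82.576242 = 128.017575

128.0176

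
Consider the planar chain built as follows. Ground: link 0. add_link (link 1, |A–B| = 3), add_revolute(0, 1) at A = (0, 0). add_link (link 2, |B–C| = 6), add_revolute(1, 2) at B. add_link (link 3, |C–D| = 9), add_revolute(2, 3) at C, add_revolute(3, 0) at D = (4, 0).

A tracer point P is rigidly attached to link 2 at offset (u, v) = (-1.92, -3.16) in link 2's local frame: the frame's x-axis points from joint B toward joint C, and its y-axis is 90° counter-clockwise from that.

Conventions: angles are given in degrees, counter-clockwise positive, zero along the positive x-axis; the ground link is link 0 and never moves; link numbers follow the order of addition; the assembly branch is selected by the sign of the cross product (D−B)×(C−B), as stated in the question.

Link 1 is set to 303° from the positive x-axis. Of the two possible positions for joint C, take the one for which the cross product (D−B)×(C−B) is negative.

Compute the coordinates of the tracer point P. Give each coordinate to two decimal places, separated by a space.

A=(0,0), D=(4.00,0)
B = A + 3.00·(cos303°, sin303°) = (1.6339, -2.5160)
|BD| = 3.4538
circle(B,6.00) ∩ circle(D,9.00): a=-4.7877, h=3.6164
  candidates: C₊=(-4.2804,-3.5263) cross=12.490; C₋=(0.9885,-8.4812) cross=-12.490
  branch - wants cross < 0 → take C=(0.9885,-8.4812) (cross=-12.490)
ex = (C−B)/|BC| = (-0.1076,-0.9942); ey = (0.9942,-0.1076)
P = B + -1.92·ex + -3.16·ey = (-1.3012,-0.2672)

-1.30 -0.27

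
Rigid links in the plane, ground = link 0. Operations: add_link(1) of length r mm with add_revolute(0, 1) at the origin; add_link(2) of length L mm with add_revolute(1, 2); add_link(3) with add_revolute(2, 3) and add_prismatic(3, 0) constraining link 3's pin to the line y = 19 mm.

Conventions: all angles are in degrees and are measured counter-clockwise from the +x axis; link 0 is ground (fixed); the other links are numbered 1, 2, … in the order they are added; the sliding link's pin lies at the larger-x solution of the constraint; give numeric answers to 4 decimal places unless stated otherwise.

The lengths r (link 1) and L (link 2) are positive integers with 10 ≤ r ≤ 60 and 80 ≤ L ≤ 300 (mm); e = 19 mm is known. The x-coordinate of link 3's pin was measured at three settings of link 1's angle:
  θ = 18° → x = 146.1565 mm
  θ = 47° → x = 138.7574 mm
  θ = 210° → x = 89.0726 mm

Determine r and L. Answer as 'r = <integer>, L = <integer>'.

constraint per measurement: (x − r cos θ)² + (r sin θ − e)² = L²
subtracting the θ₁ and θ₂ equations cancels the r² and L² terms:
r = (x₁² − x₂²) / (2[(x₁cos θ₁ + e sin θ₁) − (x₂cos θ₂ + e sin θ₂)]) = 29.0002 → r = 29
L² = (x₁ − r cos θ₁)² + (r sin θ₁ − e)² = 14161.0064 → L = 119.0000 → L = 119
check at θ₃=210°: x = 89.0726 (printed 89.0726) ✓

r = 29, L = 119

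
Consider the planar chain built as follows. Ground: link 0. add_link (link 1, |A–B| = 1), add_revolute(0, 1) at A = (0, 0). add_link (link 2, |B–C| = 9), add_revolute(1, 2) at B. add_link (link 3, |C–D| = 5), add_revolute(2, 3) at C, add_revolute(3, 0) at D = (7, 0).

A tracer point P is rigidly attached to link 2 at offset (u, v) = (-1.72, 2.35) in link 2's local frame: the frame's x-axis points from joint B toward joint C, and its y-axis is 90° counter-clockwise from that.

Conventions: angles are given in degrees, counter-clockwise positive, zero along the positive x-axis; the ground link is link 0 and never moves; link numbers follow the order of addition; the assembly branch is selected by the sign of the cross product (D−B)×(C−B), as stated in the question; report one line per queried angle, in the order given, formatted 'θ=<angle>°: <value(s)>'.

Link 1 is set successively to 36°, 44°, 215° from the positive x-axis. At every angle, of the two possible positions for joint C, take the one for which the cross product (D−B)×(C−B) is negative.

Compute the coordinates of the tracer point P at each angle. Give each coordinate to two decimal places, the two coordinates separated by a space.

A=(0,0), D=(7.00,0)
θ=36°: B = A + 1.00·(cos36°, sin36°) = (0.8090, 0.5878)
θ=36°: |BD| = 6.2188
θ=36°: circle(B,9.00) ∩ circle(D,5.00): a=7.6119, h=4.8020
θ=36°:   candidates: C₊=(8.8407,4.6489) cross=29.863; C₋=(7.9329,-4.9122) cross=-29.863
θ=36°:   branch - wants cross < 0 → take C=(7.9329,-4.9122) (cross=-29.863)
θ=36°: ex = (C−B)/|BC| = (0.7915,-0.6111); ey = (0.6111,0.7915)
θ=36°: P = B + -1.72·ex + 2.35·ey = (0.8837,3.4990)
θ=44°: B = A + 1.00·(cos44°, sin44°) = (0.7193, 0.6947)
θ=44°: |BD| = 6.3190
θ=44°: circle(B,9.00) ∩ circle(D,5.00): a=7.5906, h=4.8356
θ=44°:   candidates: C₊=(8.7955,4.6665) cross=30.556; C₋=(7.7323,-4.9461) cross=-30.556
θ=44°:   branch - wants cross < 0 → take C=(7.7323,-4.9461) (cross=-30.556)
θ=44°: ex = (C−B)/|BC| = (0.7792,-0.6267); ey = (0.6267,0.7792)
θ=44°: P = B + -1.72·ex + 2.35·ey = (0.8519,3.6038)
θ=215°: B = A + 1.00·(cos215°, sin215°) = (-0.8192, -0.5736)
θ=215°: |BD| = 7.8402
θ=215°: circle(B,9.00) ∩ circle(D,5.00): a=7.4914, h=4.9878
θ=215°:   candidates: C₊=(6.2873,4.9489) cross=39.105; C₋=(7.0171,-5.0000) cross=-39.105
θ=215°:   branch - wants cross < 0 → take C=(7.0171,-5.0000) (cross=-39.105)
θ=215°: ex = (C−B)/|BC| = (0.8707,-0.4918); ey = (0.4918,0.8707)
θ=215°: P = B + -1.72·ex + 2.35·ey = (-1.1610,2.3185)

θ=36°: 0.88 3.50
θ=44°: 0.85 3.60
θ=215°: -1.16 2.32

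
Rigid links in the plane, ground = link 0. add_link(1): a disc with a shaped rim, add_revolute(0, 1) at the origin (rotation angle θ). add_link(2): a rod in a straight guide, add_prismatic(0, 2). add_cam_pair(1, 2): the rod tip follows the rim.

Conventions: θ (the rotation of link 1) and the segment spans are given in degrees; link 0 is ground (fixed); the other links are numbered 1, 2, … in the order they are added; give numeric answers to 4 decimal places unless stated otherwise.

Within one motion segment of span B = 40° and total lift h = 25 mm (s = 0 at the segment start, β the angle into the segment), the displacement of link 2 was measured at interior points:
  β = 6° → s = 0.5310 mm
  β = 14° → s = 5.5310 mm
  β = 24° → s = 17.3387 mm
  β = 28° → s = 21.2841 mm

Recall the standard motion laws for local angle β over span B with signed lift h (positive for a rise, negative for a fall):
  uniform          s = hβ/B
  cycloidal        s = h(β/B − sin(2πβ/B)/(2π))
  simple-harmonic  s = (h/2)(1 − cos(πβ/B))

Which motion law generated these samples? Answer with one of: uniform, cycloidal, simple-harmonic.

candidates at β/B = r: uniform s = h·r (linear in β); cycloidal s = h·(r − sin(2πr)/(2π)); simple-harmonic s = (h/2)(1 − cos(πr))
β=6°: printed 0.5310 | uniform 3.7500, cycloidal 0.5310, simple-harmonic 1.3624
β=14°: printed 5.5310 | uniform 8.7500, cycloidal 5.5310, simple-harmonic 6.8251
β=24°: printed 17.3387 | uniform 15.0000, cycloidal 17.3387, simple-harmonic 16.3627
β=28°: printed 21.2841 | uniform 17.5000, cycloidal 21.2841, simple-harmonic 19.8473
only one law matches every sample → cycloidal

cycloidal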